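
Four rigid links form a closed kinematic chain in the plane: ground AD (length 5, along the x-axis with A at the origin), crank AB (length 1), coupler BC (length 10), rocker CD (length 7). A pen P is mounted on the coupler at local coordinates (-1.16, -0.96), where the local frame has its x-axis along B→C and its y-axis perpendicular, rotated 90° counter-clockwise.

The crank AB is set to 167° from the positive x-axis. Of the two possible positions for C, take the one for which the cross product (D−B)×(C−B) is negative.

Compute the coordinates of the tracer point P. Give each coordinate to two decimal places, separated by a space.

A=(0,0), D=(5.00,0)
B = A + 1.00·(cos167°, sin167°) = (-0.9744, 0.2250)
|BD| = 5.9786
circle(B,10.00) ∩ circle(D,7.00): a=7.2545, h=6.8827
  candidates: C₊=(6.5340,6.8299) cross=41.149; C₋=(6.0160,-6.9259) cross=-41.149
  mode - wants cross < 0 → take C=(6.0160,-6.9259) (cross=-41.149)
ex = (C−B)/|BC| = (0.6990,-0.7151); ey = (0.7151,0.6990)
P = B + -1.16·ex + -0.96·ey = (-2.4717,0.3834)

-2.47 0.38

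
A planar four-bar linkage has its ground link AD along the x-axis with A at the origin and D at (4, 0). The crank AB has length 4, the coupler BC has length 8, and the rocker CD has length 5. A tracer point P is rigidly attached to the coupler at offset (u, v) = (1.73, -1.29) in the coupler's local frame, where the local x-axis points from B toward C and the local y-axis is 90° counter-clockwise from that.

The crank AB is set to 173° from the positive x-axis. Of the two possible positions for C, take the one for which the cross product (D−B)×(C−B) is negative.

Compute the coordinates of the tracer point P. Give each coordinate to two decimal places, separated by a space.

A=(0,0), D=(4.00,0)
B = A + 4.00·(cos173°, sin173°) = (-3.9702, 0.4875)
|BD| = 7.9851
circle(B,8.00) ∩ circle(D,5.00): a=6.4346, h=4.7535
  candidates: C₊=(2.7426,4.8393) cross=37.957; C₋=(2.1622,-4.6500) cross=-37.957
  mode - wants cross < 0 → take C=(2.1622,-4.6500) (cross=-37.957)
ex = (C−B)/|BC| = (0.7665,-0.6422); ey = (0.6422,0.7665)
P = B + 1.73·ex + -1.29·ey = (-3.4725,-1.6124)

-3.47 -1.61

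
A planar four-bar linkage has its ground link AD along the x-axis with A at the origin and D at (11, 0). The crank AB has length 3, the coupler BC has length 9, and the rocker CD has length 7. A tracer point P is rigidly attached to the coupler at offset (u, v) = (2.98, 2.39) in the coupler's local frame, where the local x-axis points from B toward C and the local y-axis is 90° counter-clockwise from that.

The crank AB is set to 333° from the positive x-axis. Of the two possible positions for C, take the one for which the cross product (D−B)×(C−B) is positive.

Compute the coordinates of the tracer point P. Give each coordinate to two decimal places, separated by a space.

A=(0,0), D=(11.00,0)
B = A + 3.00·(cos333°, sin333°) = (2.6730, -1.3620)
|BD| = 8.4376
circle(B,9.00) ∩ circle(D,7.00): a=6.1151, h=6.6035
  candidates: C₊=(7.6420,6.1420) cross=55.718; C₋=(9.7738,-6.8918) cross=-55.718
  mode + wants cross > 0 → take C=(7.6420,6.1420) (cross=55.718)
ex = (C−B)/|BC| = (0.5521,0.8338); ey = (-0.8338,0.5521)
P = B + 2.98·ex + 2.39·ey = (2.3256,2.4422)

2.33 2.44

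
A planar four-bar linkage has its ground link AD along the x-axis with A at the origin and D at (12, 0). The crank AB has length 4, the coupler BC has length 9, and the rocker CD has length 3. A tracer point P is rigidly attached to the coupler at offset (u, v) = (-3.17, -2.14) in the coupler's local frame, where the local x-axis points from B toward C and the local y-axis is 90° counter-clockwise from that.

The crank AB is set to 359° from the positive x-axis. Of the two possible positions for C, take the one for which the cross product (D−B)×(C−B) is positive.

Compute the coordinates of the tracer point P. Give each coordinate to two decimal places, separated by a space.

A=(0,0), D=(12.00,0)
B = A + 4.00·(cos359°, sin359°) = (3.9994, -0.0698)
|BD| = 8.0009
circle(B,9.00) ∩ circle(D,3.00): a=8.4999, h=2.9582
  candidates: C₊=(12.4732,2.9624) cross=23.668; C₋=(12.5248,-2.9537) cross=-23.668
  mode + wants cross > 0 → take C=(12.4732,2.9624) (cross=23.668)
ex = (C−B)/|BC| = (0.9415,0.3369); ey = (-0.3369,0.9415)
P = B + -3.17·ex + -2.14·ey = (1.7357,-3.1527)

1.74 -3.15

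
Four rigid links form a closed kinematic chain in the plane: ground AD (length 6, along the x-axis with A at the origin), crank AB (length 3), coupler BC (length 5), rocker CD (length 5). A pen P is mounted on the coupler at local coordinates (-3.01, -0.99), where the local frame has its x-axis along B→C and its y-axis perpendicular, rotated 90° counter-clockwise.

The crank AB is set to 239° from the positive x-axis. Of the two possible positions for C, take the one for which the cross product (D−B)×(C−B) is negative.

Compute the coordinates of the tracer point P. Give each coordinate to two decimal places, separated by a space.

A=(0,0), D=(6.00,0)
B = A + 3.00·(cos239°, sin239°) = (-1.5451, -2.5715)
|BD| = 7.9713
circle(B,5.00) ∩ circle(D,5.00): a=3.9856, h=3.0190
  candidates: C₊=(1.2535,1.5719) cross=24.066; C₋=(3.2014,-4.1434) cross=-24.066
  mode - wants cross < 0 → take C=(3.2014,-4.1434) (cross=-24.066)
ex = (C−B)/|BC| = (0.9493,-0.3144); ey = (0.3144,0.9493)
P = B + -3.01·ex + -0.99·ey = (-4.7137,-2.5650)

-4.71 -2.57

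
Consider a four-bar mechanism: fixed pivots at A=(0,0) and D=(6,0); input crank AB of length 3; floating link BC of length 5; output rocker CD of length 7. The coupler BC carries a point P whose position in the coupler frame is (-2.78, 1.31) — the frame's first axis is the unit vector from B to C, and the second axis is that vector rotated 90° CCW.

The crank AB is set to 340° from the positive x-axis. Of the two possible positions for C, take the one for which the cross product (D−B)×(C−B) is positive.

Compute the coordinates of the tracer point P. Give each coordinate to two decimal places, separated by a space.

3.63 -3.99

A=(0,0), D=(6.00,0)
B = A + 3.00·(cos340°, sin340°) = (2.8191, -1.0261)
|BD| = 3.3423
circle(B,5.00) ∩ circle(D,7.00): a=-1.9192, h=4.6170
  candidates: C₊=(-0.4248,2.7788) cross=15.432; C₋=(2.4100,-6.0093) cross=-15.432
  mode + wants cross > 0 → take C=(-0.4248,2.7788) (cross=15.432)
ex = (C−B)/|BC| = (-0.6488,0.7610); ey = (-0.7610,-0.6488)
P = B + -2.78·ex + 1.31·ey = (3.6258,-3.9915)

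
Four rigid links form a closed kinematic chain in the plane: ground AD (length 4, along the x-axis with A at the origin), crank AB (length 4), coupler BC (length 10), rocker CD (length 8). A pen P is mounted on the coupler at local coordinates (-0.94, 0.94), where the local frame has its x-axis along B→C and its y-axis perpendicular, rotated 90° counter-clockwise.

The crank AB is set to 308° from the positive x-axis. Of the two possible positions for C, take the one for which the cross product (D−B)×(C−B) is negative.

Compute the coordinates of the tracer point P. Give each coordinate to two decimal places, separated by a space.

1.28 -2.54

A=(0,0), D=(4.00,0)
B = A + 4.00·(cos308°, sin308°) = (2.4626, -3.1520)
|BD| = 3.5070
circle(B,10.00) ∩ circle(D,8.00): a=6.8861, h=7.2513
  candidates: C₊=(-1.0361,6.2159) cross=25.430; C₋=(11.9987,-0.1416) cross=-25.430
  mode - wants cross < 0 → take C=(11.9987,-0.1416) (cross=-25.430)
ex = (C−B)/|BC| = (0.9536,0.3010); ey = (-0.3010,0.9536)
P = B + -0.94·ex + 0.94·ey = (1.2833,-2.5386)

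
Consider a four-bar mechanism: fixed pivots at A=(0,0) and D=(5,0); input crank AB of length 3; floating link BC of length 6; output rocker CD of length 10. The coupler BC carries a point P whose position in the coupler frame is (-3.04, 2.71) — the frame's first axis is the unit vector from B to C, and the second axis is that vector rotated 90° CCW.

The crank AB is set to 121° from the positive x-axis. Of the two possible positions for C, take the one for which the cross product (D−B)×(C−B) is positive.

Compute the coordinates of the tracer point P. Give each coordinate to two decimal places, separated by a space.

-4.81 0.13

A=(0,0), D=(5.00,0)
B = A + 3.00·(cos121°, sin121°) = (-1.5451, 2.5715)
|BD| = 7.0322
circle(B,6.00) ∩ circle(D,10.00): a=-1.0345, h=5.9102
  candidates: C₊=(-0.3467,8.4506) cross=41.561; C₋=(-4.6691,-2.5510) cross=-41.561
  mode + wants cross > 0 → take C=(-0.3467,8.4506) (cross=41.561)
ex = (C−B)/|BC| = (0.1997,0.9799); ey = (-0.9799,0.1997)
P = B + -3.04·ex + 2.71·ey = (-4.8077,0.1340)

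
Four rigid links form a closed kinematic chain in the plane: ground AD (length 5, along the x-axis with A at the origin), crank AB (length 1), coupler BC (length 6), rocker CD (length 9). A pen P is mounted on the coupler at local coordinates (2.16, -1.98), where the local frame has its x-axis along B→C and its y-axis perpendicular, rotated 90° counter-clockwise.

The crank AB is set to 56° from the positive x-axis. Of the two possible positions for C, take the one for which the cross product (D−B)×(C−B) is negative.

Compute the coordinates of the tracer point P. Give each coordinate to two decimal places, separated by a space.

A=(0,0), D=(5.00,0)
B = A + 1.00·(cos56°, sin56°) = (0.5592, 0.8290)
|BD| = 4.5175
circle(B,6.00) ∩ circle(D,9.00): a=-2.7218, h=5.3471
  candidates: C₊=(-1.1351,6.5848) cross=24.156; C₋=(-3.0977,-3.9278) cross=-24.156
  mode - wants cross < 0 → take C=(-3.0977,-3.9278) (cross=-24.156)
ex = (C−B)/|BC| = (-0.6095,-0.7928); ey = (0.7928,-0.6095)
P = B + 2.16·ex + -1.98·ey = (-2.3270,0.3234)

-2.33 0.32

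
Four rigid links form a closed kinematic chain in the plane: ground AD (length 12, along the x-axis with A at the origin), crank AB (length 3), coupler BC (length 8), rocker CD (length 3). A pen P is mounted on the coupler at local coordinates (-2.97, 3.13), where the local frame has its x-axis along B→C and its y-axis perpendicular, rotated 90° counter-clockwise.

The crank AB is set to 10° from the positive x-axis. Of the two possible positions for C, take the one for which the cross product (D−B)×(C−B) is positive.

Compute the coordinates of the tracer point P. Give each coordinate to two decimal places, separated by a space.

A=(0,0), D=(12.00,0)
B = A + 3.00·(cos10°, sin10°) = (2.9544, 0.5209)
|BD| = 9.0606
circle(B,8.00) ∩ circle(D,3.00): a=7.5654, h=2.6009
  candidates: C₊=(10.6569,2.6825) cross=23.565; C₋=(10.3578,-2.5106) cross=-23.565
  mode + wants cross > 0 → take C=(10.6569,2.6825) (cross=23.565)
ex = (C−B)/|BC| = (0.9628,0.2702); ey = (-0.2702,0.9628)
P = B + -2.97·ex + 3.13·ey = (-0.7508,2.7320)

-0.75 2.73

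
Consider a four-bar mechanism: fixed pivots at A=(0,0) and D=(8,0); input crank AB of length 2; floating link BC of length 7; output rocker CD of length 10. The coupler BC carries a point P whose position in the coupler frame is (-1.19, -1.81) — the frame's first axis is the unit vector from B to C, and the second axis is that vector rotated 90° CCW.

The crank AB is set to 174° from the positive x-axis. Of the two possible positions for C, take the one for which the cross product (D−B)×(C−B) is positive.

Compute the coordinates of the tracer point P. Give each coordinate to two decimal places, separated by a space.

-0.75 -1.56

A=(0,0), D=(8.00,0)
B = A + 2.00·(cos174°, sin174°) = (-1.9890, 0.2091)
|BD| = 9.9912
circle(B,7.00) ∩ circle(D,10.00): a=2.4434, h=6.5597
  candidates: C₊=(0.5911,6.7162) cross=65.540; C₋=(0.3165,-6.4004) cross=-65.540
  mode + wants cross > 0 → take C=(0.5911,6.7162) (cross=65.540)
ex = (C−B)/|BC| = (0.3686,0.9296); ey = (-0.9296,0.3686)
P = B + -1.19·ex + -1.81·ey = (-0.7451,-1.5643)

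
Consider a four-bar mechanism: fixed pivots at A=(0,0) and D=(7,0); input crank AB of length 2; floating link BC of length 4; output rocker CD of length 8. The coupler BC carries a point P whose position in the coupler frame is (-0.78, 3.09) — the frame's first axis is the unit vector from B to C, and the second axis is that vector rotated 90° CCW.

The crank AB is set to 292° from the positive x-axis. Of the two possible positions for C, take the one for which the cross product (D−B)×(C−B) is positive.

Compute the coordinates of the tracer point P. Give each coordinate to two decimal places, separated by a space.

A=(0,0), D=(7.00,0)
B = A + 2.00·(cos292°, sin292°) = (0.7492, -1.8544)
|BD| = 6.5200
circle(B,4.00) ∩ circle(D,8.00): a=-0.4209, h=3.9778
  candidates: C₊=(-0.7857,1.8394) cross=25.935; C₋=(1.4770,-5.7876) cross=-25.935
  mode + wants cross > 0 → take C=(-0.7857,1.8394) (cross=25.935)
ex = (C−B)/|BC| = (-0.3837,0.9235); ey = (-0.9235,-0.3837)
P = B + -0.78·ex + 3.09·ey = (-1.8049,-3.7603)

-1.80 -3.76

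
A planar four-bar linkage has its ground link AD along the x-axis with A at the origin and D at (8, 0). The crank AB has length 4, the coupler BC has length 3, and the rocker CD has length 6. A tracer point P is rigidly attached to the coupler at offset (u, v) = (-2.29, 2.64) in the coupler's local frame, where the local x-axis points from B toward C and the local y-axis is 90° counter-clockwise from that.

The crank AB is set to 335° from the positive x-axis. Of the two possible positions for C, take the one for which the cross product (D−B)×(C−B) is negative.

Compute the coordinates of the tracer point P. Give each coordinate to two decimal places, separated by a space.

A=(0,0), D=(8.00,0)
B = A + 4.00·(cos335°, sin335°) = (3.6252, -1.6905)
|BD| = 4.6900
circle(B,3.00) ∩ circle(D,6.00): a=-0.5334, h=2.9522
  candidates: C₊=(2.0636,0.8710) cross=13.846; C₋=(4.1917,-4.6365) cross=-13.846
  mode - wants cross < 0 → take C=(4.1917,-4.6365) (cross=-13.846)
ex = (C−B)/|BC| = (0.1888,-0.9820); ey = (0.9820,0.1888)
P = B + -2.29·ex + 2.64·ey = (5.7853,1.0569)

5.79 1.06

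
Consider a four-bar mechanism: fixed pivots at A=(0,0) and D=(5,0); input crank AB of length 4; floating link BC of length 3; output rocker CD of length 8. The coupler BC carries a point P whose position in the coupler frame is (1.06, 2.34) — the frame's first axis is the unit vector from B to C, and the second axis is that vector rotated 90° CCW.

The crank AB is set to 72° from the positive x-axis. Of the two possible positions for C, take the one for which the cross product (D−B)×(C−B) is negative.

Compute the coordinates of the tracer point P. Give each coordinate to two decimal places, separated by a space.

-0.23 1.70

A=(0,0), D=(5.00,0)
B = A + 4.00·(cos72°, sin72°) = (1.2361, 3.8042)
|BD| = 5.3516
circle(B,3.00) ∩ circle(D,8.00): a=-2.4629, h=1.7129
  candidates: C₊=(0.7215,6.7598) cross=9.167; C₋=(-1.7138,4.3502) cross=-9.167
  mode - wants cross < 0 → take C=(-1.7138,4.3502) (cross=-9.167)
ex = (C−B)/|BC| = (-0.9833,0.1820); ey = (-0.1820,-0.9833)
P = B + 1.06·ex + 2.34·ey = (-0.2321,1.6962)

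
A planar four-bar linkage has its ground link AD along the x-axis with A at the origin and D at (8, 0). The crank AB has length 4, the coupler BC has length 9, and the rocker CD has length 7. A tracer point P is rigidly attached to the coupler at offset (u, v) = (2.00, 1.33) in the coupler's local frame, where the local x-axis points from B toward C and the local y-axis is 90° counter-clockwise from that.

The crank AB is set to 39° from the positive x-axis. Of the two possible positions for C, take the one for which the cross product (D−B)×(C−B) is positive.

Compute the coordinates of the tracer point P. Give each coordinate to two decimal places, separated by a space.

4.40 4.54

A=(0,0), D=(8.00,0)
B = A + 4.00·(cos39°, sin39°) = (3.1086, 2.5173)
|BD| = 5.5012
circle(B,9.00) ∩ circle(D,7.00): a=5.6591, h=6.9982
  candidates: C₊=(11.3427,6.1503) cross=38.498; C₋=(4.9381,-6.2948) cross=-38.498
  mode + wants cross > 0 → take C=(11.3427,6.1503) (cross=38.498)
ex = (C−B)/|BC| = (0.9149,0.4037); ey = (-0.4037,0.9149)
P = B + 2.00·ex + 1.33·ey = (4.4015,4.5414)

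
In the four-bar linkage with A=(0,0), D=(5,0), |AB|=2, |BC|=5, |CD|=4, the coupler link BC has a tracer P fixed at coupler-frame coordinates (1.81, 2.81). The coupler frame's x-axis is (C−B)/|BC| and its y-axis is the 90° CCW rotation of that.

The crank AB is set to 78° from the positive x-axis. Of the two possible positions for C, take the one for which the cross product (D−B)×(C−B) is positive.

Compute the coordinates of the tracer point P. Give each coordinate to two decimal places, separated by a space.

0.92 5.26

A=(0,0), D=(5.00,0)
B = A + 2.00·(cos78°, sin78°) = (0.4158, 1.9563)
|BD| = 4.9842
circle(B,5.00) ∩ circle(D,4.00): a=3.3949, h=3.6707
  candidates: C₊=(4.9791,3.9999) cross=18.296; C₋=(2.0975,-2.7524) cross=-18.296
  mode + wants cross > 0 → take C=(4.9791,3.9999) (cross=18.296)
ex = (C−B)/|BC| = (0.9127,0.4087); ey = (-0.4087,0.9127)
P = B + 1.81·ex + 2.81·ey = (0.9192,5.2607)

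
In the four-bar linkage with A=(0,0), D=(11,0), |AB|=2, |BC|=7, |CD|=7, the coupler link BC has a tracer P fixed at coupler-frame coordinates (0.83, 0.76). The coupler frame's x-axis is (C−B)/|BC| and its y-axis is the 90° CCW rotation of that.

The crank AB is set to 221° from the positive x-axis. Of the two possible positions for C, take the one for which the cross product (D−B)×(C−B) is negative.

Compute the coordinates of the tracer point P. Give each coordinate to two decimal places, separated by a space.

A=(0,0), D=(11.00,0)
B = A + 2.00·(cos221°, sin221°) = (-1.5094, -1.3121)
|BD| = 12.5780
circle(B,7.00) ∩ circle(D,7.00): a=6.2890, h=3.0738
  candidates: C₊=(4.4246,2.4010) cross=38.662; C₋=(5.0659,-3.7131) cross=-38.662
  mode - wants cross < 0 → take C=(5.0659,-3.7131) (cross=-38.662)
ex = (C−B)/|BC| = (0.9393,-0.3430); ey = (0.3430,0.9393)
P = B + 0.83·ex + 0.76·ey = (-0.4691,-0.8829)

-0.47 -0.88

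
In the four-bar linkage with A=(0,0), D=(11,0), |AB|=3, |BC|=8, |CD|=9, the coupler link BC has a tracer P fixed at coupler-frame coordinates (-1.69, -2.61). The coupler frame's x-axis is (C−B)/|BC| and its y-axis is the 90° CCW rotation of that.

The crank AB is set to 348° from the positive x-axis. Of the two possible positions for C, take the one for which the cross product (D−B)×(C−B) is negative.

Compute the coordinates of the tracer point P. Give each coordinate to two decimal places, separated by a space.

A=(0,0), D=(11.00,0)
B = A + 3.00·(cos348°, sin348°) = (2.9344, -0.6237)
|BD| = 8.0896
circle(B,8.00) ∩ circle(D,9.00): a=2.9941, h=7.4186
  candidates: C₊=(5.3476,7.0036) cross=60.014; C₋=(6.4916,-7.7894) cross=-60.014
  mode - wants cross < 0 → take C=(6.4916,-7.7894) (cross=-60.014)
ex = (C−B)/|BC| = (0.4446,-0.8957); ey = (0.8957,0.4446)
P = B + -1.69·ex + -2.61·ey = (-0.1548,-0.2705)

-0.15 -0.27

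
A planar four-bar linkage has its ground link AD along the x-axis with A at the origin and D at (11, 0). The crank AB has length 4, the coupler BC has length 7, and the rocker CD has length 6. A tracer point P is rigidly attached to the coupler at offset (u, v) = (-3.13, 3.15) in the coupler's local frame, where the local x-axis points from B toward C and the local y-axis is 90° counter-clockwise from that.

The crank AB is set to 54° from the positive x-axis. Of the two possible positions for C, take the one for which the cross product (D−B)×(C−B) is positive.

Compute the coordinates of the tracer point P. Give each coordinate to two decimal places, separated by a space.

-1.67 5.13

A=(0,0), D=(11.00,0)
B = A + 4.00·(cos54°, sin54°) = (2.3511, 3.2361)
|BD| = 9.2344
circle(B,7.00) ∩ circle(D,6.00): a=5.3211, h=4.5482
  candidates: C₊=(8.9287,5.6311) cross=42.000; C₋=(5.7410,-2.8884) cross=-42.000
  mode + wants cross > 0 → take C=(8.9287,5.6311) (cross=42.000)
ex = (C−B)/|BC| = (0.9396,0.3422); ey = (-0.3422,0.9396)
P = B + -3.13·ex + 3.15·ey = (-1.6677,5.1250)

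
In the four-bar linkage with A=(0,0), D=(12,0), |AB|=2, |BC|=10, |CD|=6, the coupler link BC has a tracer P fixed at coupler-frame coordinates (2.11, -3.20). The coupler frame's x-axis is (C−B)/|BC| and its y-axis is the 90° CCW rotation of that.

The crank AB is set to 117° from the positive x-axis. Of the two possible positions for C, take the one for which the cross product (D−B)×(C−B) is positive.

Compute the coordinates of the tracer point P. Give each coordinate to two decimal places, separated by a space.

2.10 -0.59

A=(0,0), D=(12.00,0)
B = A + 2.00·(cos117°, sin117°) = (-0.9080, 1.7820)
|BD| = 13.0304
circle(B,10.00) ∩ circle(D,6.00): a=8.9710, h=4.4183
  candidates: C₊=(8.5830,4.9319) cross=57.572; C₋=(7.3745,-3.8216) cross=-57.572
  mode + wants cross > 0 → take C=(8.5830,4.9319) (cross=57.572)
ex = (C−B)/|BC| = (0.9491,0.3150); ey = (-0.3150,0.9491)
P = B + 2.11·ex + -3.20·ey = (2.1026,-0.5905)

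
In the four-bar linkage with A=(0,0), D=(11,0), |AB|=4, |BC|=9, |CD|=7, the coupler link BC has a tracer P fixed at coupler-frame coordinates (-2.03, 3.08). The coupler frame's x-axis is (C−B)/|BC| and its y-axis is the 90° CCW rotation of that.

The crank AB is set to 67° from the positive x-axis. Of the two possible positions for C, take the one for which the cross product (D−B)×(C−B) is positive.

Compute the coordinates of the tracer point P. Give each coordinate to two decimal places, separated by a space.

-1.44 5.82

A=(0,0), D=(11.00,0)
B = A + 4.00·(cos67°, sin67°) = (1.5629, 3.6820)
|BD| = 10.1299
circle(B,9.00) ∩ circle(D,7.00): a=6.6444, h=6.0705
  candidates: C₊=(9.9594,6.9222) cross=61.494; C₋=(5.5464,-4.3884) cross=-61.494
  mode + wants cross > 0 → take C=(9.9594,6.9222) (cross=61.494)
ex = (C−B)/|BC| = (0.9329,0.3600); ey = (-0.3600,0.9329)
P = B + -2.03·ex + 3.08·ey = (-1.4398,5.8246)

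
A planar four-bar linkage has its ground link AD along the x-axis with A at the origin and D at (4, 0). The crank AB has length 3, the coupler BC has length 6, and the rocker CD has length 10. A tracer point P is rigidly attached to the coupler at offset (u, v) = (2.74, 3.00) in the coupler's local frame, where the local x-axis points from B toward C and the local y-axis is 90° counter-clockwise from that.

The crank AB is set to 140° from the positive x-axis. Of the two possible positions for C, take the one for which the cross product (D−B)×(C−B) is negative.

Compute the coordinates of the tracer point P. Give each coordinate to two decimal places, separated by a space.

A=(0,0), D=(4.00,0)
B = A + 3.00·(cos140°, sin140°) = (-2.2981, 1.9284)
|BD| = 6.5867
circle(B,6.00) ∩ circle(D,10.00): a=-1.5649, h=5.7923
  candidates: C₊=(-2.0987,7.9250) cross=38.153; C₋=(-5.4902,-3.1520) cross=-38.153
  mode - wants cross < 0 → take C=(-5.4902,-3.1520) (cross=-38.153)
ex = (C−B)/|BC| = (-0.5320,-0.8467); ey = (0.8467,-0.5320)
P = B + 2.74·ex + 3.00·ey = (-1.2157,-1.9877)

-1.22 -1.99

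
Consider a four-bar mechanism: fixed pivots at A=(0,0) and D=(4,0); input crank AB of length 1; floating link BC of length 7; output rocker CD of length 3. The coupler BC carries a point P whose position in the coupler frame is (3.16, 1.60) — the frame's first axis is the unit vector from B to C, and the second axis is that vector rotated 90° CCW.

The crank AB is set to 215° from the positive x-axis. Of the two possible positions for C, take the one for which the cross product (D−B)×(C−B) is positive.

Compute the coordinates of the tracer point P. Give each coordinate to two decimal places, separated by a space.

1.25 2.30

A=(0,0), D=(4.00,0)
B = A + 1.00·(cos215°, sin215°) = (-0.8192, -0.5736)
|BD| = 4.8532
circle(B,7.00) ∩ circle(D,3.00): a=6.5476, h=2.4757
  candidates: C₊=(5.3900,2.6586) cross=12.015; C₋=(5.9752,-2.2580) cross=-12.015
  mode + wants cross > 0 → take C=(5.3900,2.6586) (cross=12.015)
ex = (C−B)/|BC| = (0.8870,0.4617); ey = (-0.4617,0.8870)
P = B + 3.16·ex + 1.60·ey = (1.2451,2.3047)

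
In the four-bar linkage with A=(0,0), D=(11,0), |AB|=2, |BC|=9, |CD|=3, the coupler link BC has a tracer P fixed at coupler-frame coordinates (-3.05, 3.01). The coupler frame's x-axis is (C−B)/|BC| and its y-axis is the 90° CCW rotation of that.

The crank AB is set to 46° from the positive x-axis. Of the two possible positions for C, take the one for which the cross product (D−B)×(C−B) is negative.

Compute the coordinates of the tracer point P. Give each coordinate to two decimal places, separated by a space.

-0.00 5.49

A=(0,0), D=(11.00,0)
B = A + 2.00·(cos46°, sin46°) = (1.3893, 1.4387)
|BD| = 9.7178
circle(B,9.00) ∩ circle(D,3.00): a=8.5634, h=2.7690
  candidates: C₊=(10.2683,2.9094) cross=26.909; C₋=(9.4484,-2.5676) cross=-26.909
  mode - wants cross < 0 → take C=(9.4484,-2.5676) (cross=-26.909)
ex = (C−B)/|BC| = (0.8955,-0.4451); ey = (0.4451,0.8955)
P = B + -3.05·ex + 3.01·ey = (-0.0019,5.4917)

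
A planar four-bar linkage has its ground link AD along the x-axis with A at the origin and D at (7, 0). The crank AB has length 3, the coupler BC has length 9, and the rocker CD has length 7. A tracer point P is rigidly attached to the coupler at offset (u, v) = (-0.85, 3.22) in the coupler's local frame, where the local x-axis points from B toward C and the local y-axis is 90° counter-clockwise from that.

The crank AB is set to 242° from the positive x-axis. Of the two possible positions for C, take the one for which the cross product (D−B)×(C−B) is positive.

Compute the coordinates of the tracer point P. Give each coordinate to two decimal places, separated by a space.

-4.67 -1.99

A=(0,0), D=(7.00,0)
B = A + 3.00·(cos242°, sin242°) = (-1.4084, -2.6488)
|BD| = 8.8158
circle(B,9.00) ∩ circle(D,7.00): a=6.2228, h=6.5020
  candidates: C₊=(2.5732,5.4225) cross=57.321; C₋=(6.4805,-6.9807) cross=-57.321
  mode + wants cross > 0 → take C=(2.5732,5.4225) (cross=57.321)
ex = (C−B)/|BC| = (0.4424,0.8968); ey = (-0.8968,0.4424)
P = B + -0.85·ex + 3.22·ey = (-4.6722,-1.9866)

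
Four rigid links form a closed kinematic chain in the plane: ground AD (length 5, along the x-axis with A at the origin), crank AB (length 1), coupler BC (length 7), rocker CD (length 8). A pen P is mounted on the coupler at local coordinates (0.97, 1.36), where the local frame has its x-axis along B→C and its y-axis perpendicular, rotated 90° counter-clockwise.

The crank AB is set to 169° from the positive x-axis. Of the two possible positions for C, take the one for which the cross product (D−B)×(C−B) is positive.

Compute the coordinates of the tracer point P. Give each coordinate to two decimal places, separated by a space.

A=(0,0), D=(5.00,0)
B = A + 1.00·(cos169°, sin169°) = (-0.9816, 0.1908)
|BD| = 5.9847
circle(B,7.00) ∩ circle(D,8.00): a=1.7391, h=6.7805
  candidates: C₊=(0.9728,6.9124) cross=40.579; C₋=(0.5404,-6.6417) cross=-40.579
  mode + wants cross > 0 → take C=(0.9728,6.9124) (cross=40.579)
ex = (C−B)/|BC| = (0.2792,0.9602); ey = (-0.9602,0.2792)
P = B + 0.97·ex + 1.36·ey = (-2.0167,1.5020)

-2.02 1.50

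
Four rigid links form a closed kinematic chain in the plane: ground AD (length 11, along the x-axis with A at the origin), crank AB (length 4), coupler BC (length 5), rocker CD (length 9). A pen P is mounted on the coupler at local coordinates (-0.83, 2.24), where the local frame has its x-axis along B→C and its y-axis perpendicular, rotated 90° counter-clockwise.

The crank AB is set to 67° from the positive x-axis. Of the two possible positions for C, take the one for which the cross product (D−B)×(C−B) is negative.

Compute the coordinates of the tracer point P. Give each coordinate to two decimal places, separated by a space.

A=(0,0), D=(11.00,0)
B = A + 4.00·(cos67°, sin67°) = (1.5629, 3.6820)
|BD| = 10.1299
circle(B,5.00) ∩ circle(D,9.00): a=2.3009, h=4.4391
  candidates: C₊=(5.3200,6.9812) cross=44.968; C₋=(2.0929,-1.2898) cross=-44.968
  mode - wants cross < 0 → take C=(2.0929,-1.2898) (cross=-44.968)
ex = (C−B)/|BC| = (0.1060,-0.9944); ey = (0.9944,0.1060)
P = B + -0.83·ex + 2.24·ey = (3.7023,4.7448)

3.70 4.74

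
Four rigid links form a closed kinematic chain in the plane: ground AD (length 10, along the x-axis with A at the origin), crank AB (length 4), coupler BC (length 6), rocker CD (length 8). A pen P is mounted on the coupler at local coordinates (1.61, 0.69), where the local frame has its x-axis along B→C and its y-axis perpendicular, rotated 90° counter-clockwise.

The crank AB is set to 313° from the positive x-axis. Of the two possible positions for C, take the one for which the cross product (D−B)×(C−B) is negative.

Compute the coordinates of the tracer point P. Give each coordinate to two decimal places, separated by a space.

A=(0,0), D=(10.00,0)
B = A + 4.00·(cos313°, sin313°) = (2.7280, -2.9254)
|BD| = 7.8384
circle(B,6.00) ∩ circle(D,8.00): a=2.1331, h=5.6080
  candidates: C₊=(2.6140,3.0735) cross=43.958; C₋=(6.8000,-7.3321) cross=-43.958
  mode - wants cross < 0 → take C=(6.8000,-7.3321) (cross=-43.958)
ex = (C−B)/|BC| = (0.6787,-0.7344); ey = (0.7344,0.6787)
P = B + 1.61·ex + 0.69·ey = (4.3274,-3.6396)

4.33 -3.64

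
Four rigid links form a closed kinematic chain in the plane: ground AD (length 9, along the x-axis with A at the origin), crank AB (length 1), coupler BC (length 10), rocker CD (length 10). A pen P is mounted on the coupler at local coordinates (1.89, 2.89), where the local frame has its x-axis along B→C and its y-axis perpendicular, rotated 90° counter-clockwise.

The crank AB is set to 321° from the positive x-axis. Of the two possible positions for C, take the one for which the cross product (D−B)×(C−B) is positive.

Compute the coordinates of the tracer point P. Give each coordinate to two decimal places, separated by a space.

-1.29 2.13

A=(0,0), D=(9.00,0)
B = A + 1.00·(cos321°, sin321°) = (0.7771, -0.6293)
|BD| = 8.2469
circle(B,10.00) ∩ circle(D,10.00): a=4.1235, h=9.1103
  candidates: C₊=(4.1934,8.7691) cross=75.132; C₋=(5.5838,-9.3984) cross=-75.132
  mode + wants cross > 0 → take C=(4.1934,8.7691) (cross=75.132)
ex = (C−B)/|BC| = (0.3416,0.9398); ey = (-0.9398,0.3416)
P = B + 1.89·ex + 2.89·ey = (-1.2933,2.1343)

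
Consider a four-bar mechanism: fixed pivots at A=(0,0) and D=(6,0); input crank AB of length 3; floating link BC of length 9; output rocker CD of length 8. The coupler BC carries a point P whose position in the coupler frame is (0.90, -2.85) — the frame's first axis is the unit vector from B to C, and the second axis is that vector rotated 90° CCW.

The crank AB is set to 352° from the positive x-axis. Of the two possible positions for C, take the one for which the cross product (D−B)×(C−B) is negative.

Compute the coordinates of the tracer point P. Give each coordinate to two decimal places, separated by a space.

A=(0,0), D=(6.00,0)
B = A + 3.00·(cos352°, sin352°) = (2.9708, -0.4175)
|BD| = 3.0578
circle(B,9.00) ∩ circle(D,8.00): a=4.3087, h=7.9016
  candidates: C₊=(6.1602,7.9984) cross=24.162; C₋=(8.3180,-7.6568) cross=-24.162
  mode - wants cross < 0 → take C=(8.3180,-7.6568) (cross=-24.162)
ex = (C−B)/|BC| = (0.5941,-0.8044); ey = (0.8044,0.5941)
P = B + 0.90·ex + -2.85·ey = (1.2131,-2.8347)

1.21 -2.83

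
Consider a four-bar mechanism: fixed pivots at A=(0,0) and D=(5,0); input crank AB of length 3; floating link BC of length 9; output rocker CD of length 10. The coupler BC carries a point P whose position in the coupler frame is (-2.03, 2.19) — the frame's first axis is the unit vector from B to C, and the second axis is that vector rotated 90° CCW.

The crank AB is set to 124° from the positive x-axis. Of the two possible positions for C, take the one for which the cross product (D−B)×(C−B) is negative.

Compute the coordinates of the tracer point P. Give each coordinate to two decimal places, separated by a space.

A=(0,0), D=(5.00,0)
B = A + 3.00·(cos124°, sin124°) = (-1.6776, 2.4871)
|BD| = 7.1257
circle(B,9.00) ∩ circle(D,10.00): a=2.2297, h=8.7194
  candidates: C₊=(3.4552,9.8800) cross=62.132; C₋=(-2.6315,-6.4622) cross=-62.132
  mode - wants cross < 0 → take C=(-2.6315,-6.4622) (cross=-62.132)
ex = (C−B)/|BC| = (-0.1060,-0.9944); ey = (0.9944,-0.1060)
P = B + -2.03·ex + 2.19·ey = (0.7153,4.2736)

0.72 4.27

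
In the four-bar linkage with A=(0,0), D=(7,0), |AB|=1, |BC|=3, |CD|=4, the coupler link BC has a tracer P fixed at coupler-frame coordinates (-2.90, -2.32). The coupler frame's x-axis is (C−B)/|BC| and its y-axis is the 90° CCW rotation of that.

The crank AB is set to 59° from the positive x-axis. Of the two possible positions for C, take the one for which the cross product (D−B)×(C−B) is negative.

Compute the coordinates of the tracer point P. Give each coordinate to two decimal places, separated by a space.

-3.17 0.41

A=(0,0), D=(7.00,0)
B = A + 1.00·(cos59°, sin59°) = (0.5150, 0.8572)
|BD| = 6.5414
circle(B,3.00) ∩ circle(D,4.00): a=2.7356, h=1.2314
  candidates: C₊=(3.3884,1.7195) cross=8.055; C₋=(3.0657,-0.7221) cross=-8.055
  mode - wants cross < 0 → take C=(3.0657,-0.7221) (cross=-8.055)
ex = (C−B)/|BC| = (0.8502,-0.5264); ey = (0.5264,0.8502)
P = B + -2.90·ex + -2.32·ey = (-3.1719,0.4113)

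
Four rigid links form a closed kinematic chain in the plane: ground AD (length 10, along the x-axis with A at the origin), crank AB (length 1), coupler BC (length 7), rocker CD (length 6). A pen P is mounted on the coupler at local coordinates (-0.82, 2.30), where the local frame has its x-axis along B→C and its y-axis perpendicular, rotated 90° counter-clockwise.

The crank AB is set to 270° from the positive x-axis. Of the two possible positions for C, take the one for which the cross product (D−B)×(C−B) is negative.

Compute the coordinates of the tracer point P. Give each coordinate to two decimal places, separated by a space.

A=(0,0), D=(10.00,0)
B = A + 1.00·(cos270°, sin270°) = (-0.0000, -1.0000)
|BD| = 10.0499
circle(B,7.00) ∩ circle(D,6.00): a=5.6717, h=4.1026
  candidates: C₊=(5.2353,3.6466) cross=41.231; C₋=(6.0518,-4.5179) cross=-41.231
  mode - wants cross < 0 → take C=(6.0518,-4.5179) (cross=-41.231)
ex = (C−B)/|BC| = (0.8645,-0.5026); ey = (0.5026,0.8645)
P = B + -0.82·ex + 2.30·ey = (0.4470,1.4005)

0.45 1.40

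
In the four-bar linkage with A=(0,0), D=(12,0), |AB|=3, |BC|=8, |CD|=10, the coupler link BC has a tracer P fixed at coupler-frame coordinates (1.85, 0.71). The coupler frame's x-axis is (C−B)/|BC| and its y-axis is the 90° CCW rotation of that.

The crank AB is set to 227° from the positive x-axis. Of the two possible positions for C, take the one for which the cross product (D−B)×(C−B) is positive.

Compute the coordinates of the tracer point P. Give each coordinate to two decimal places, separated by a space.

A=(0,0), D=(12.00,0)
B = A + 3.00·(cos227°, sin227°) = (-2.0460, -2.1941)
|BD| = 14.2163
circle(B,8.00) ∩ circle(D,10.00): a=5.8420, h=5.4654
  candidates: C₊=(2.8825,4.1075) cross=77.698; C₋=(4.5695,-6.6924) cross=-77.698
  mode + wants cross > 0 → take C=(2.8825,4.1075) (cross=77.698)
ex = (C−B)/|BC| = (0.6161,0.7877); ey = (-0.7877,0.6161)
P = B + 1.85·ex + 0.71·ey = (-1.4655,-0.2994)

-1.47 -0.30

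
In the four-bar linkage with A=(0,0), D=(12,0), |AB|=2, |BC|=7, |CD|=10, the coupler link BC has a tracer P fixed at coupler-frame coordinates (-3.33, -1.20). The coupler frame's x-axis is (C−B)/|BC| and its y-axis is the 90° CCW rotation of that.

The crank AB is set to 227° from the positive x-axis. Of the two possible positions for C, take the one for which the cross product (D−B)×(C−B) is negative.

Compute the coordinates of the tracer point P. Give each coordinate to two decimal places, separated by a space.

A=(0,0), D=(12.00,0)
B = A + 2.00·(cos227°, sin227°) = (-1.3640, -1.4627)
|BD| = 13.4438
circle(B,7.00) ∩ circle(D,10.00): a=4.8251, h=5.0713
  candidates: C₊=(2.8807,4.1035) cross=68.178; C₋=(3.9842,-5.9789) cross=-68.178
  mode - wants cross < 0 → take C=(3.9842,-5.9789) (cross=-68.178)
ex = (C−B)/|BC| = (0.7640,-0.6452); ey = (0.6452,0.7640)
P = B + -3.33·ex + -1.20·ey = (-4.6824,-0.2311)

-4.68 -0.23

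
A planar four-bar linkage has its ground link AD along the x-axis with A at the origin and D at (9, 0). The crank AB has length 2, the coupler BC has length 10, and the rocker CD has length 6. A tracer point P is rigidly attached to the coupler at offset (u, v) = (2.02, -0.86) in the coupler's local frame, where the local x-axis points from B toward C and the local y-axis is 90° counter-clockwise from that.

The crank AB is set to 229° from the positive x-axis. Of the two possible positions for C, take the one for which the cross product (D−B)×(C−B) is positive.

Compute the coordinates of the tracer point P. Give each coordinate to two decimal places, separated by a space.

0.76 -0.78

A=(0,0), D=(9.00,0)
B = A + 2.00·(cos229°, sin229°) = (-1.3121, -1.5094)
|BD| = 10.4220
circle(B,10.00) ∩ circle(D,6.00): a=8.2814, h=5.6052
  candidates: C₊=(6.0702,5.2361) cross=58.417; C₋=(7.6938,-5.8561) cross=-58.417
  mode + wants cross > 0 → take C=(6.0702,5.2361) (cross=58.417)
ex = (C−B)/|BC| = (0.7382,0.6745); ey = (-0.6745,0.7382)
P = B + 2.02·ex + -0.86·ey = (0.7592,-0.7817)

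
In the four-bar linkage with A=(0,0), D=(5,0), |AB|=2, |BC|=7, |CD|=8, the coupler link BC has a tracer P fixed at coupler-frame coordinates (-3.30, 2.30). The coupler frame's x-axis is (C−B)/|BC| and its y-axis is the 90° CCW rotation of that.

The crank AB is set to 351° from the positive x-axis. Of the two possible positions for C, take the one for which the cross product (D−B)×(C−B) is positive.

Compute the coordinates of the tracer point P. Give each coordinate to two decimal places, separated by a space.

A=(0,0), D=(5.00,0)
B = A + 2.00·(cos351°, sin351°) = (1.9754, -0.3129)
|BD| = 3.0408
circle(B,7.00) ∩ circle(D,8.00): a=-0.9461, h=6.9358
  candidates: C₊=(0.3207,6.4887) cross=21.090; C₋=(1.7479,-7.3092) cross=-21.090
  mode + wants cross > 0 → take C=(0.3207,6.4887) (cross=21.090)
ex = (C−B)/|BC| = (-0.2364,0.9717); ey = (-0.9717,-0.2364)
P = B + -3.30·ex + 2.30·ey = (0.5206,-4.0630)

0.52 -4.06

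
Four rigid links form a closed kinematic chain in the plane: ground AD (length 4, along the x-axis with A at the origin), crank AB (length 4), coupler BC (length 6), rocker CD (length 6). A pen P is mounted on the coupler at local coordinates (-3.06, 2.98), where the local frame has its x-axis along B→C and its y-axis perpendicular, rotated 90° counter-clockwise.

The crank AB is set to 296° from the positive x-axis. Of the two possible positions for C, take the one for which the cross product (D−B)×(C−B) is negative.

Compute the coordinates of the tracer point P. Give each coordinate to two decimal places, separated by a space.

-0.66 -0.07

A=(0,0), D=(4.00,0)
B = A + 4.00·(cos296°, sin296°) = (1.7535, -3.5952)
|BD| = 4.2394
circle(B,6.00) ∩ circle(D,6.00): a=2.1197, h=5.6131
  candidates: C₊=(-1.8834,1.1769) cross=23.796; C₋=(7.6369,-4.7721) cross=-23.796
  mode - wants cross < 0 → take C=(7.6369,-4.7721) (cross=-23.796)
ex = (C−B)/|BC| = (0.9806,-0.1962); ey = (0.1962,0.9806)
P = B + -3.06·ex + 2.98·ey = (-0.6625,-0.0728)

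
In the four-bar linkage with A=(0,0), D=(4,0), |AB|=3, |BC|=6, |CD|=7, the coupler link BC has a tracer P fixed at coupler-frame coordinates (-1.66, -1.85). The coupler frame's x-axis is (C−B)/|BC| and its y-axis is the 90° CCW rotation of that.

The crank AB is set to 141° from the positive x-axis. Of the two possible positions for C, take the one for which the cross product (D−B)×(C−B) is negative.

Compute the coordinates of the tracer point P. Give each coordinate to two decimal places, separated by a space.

A=(0,0), D=(4.00,0)
B = A + 3.00·(cos141°, sin141°) = (-2.3314, 1.8880)
|BD| = 6.6069
circle(B,6.00) ∩ circle(D,7.00): a=2.3196, h=5.5335
  candidates: C₊=(1.4727,6.5278) cross=36.559; C₋=(-1.6897,-4.0776) cross=-36.559
  mode - wants cross < 0 → take C=(-1.6897,-4.0776) (cross=-36.559)
ex = (C−B)/|BC| = (0.1070,-0.9943); ey = (0.9943,0.1070)
P = B + -1.66·ex + -1.85·ey = (-4.3484,3.3406)

-4.35 3.34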